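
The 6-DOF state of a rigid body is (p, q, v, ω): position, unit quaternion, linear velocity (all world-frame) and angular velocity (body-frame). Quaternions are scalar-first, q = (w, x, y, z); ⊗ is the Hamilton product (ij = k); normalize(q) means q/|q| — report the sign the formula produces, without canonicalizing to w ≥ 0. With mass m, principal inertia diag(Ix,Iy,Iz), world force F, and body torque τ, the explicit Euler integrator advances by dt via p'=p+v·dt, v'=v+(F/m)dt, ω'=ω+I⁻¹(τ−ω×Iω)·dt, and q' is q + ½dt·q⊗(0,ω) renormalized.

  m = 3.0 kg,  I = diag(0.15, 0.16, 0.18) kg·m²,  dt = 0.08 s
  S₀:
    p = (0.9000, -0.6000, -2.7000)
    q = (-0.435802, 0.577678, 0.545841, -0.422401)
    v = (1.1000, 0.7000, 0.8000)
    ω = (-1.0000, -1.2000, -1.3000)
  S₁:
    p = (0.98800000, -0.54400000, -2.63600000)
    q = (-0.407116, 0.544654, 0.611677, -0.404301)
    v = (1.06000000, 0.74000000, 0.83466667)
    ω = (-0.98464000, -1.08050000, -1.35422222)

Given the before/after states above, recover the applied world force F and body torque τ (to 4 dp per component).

velocity change Δv = (-0.04000000, 0.04000000, 0.03466667)
F = m·Δv/dt = (-1.5000, 1.5000, 1.3000)
ω₁ − ω₀ = (0.01536000, 0.11950000, -0.05422222)
I·α + gyro = (0.0600, 0.2000, -0.1100)

F = (-1.5000, 1.5000, 1.3000)
τ = (0.0600, 0.2000, -0.1100)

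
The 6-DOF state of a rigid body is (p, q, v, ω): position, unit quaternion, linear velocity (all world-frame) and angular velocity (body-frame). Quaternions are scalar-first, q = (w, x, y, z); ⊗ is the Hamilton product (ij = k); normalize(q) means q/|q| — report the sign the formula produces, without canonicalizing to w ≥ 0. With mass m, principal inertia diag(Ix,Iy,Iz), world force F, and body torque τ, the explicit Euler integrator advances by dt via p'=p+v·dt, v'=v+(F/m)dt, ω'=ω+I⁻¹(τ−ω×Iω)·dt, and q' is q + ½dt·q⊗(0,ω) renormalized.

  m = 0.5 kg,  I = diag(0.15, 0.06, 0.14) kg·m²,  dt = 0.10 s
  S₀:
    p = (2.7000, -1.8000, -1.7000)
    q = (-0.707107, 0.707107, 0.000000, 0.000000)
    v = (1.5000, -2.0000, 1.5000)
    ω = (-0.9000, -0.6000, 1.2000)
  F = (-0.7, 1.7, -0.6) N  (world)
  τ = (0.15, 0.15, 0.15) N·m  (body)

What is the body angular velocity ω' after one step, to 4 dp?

ω' = (-0.7616, -0.3320, 1.3419)

ω×(Iω) gyroscopic = (-0.0576, -0.0108, -0.0486)
α = I⁻¹(τ − ω×Iω) = (1.3840, 2.6800, 1.4186)
ω + α·dt = (-0.7616, -0.3320, 1.3419)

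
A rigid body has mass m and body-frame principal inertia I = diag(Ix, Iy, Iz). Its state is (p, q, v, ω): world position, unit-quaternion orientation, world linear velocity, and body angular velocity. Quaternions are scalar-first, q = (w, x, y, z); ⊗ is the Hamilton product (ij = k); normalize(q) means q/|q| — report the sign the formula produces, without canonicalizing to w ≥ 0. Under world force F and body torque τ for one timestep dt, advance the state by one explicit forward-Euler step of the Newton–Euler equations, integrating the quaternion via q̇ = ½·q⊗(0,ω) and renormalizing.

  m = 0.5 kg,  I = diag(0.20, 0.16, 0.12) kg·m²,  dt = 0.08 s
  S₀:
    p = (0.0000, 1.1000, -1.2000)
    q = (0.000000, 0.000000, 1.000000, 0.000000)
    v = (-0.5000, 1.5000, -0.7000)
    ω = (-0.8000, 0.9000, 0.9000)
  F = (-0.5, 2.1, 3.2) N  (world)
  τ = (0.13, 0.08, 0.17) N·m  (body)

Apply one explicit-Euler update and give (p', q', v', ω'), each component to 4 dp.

precession coupling ω×(Iω) = (-0.0324, -0.0576, 0.0288)
angular accel α = (0.8120, 0.8600, 1.1767)
new body rate ω' = (-0.7350, 0.9688, 0.9941)
q⊗(0,ω) = (-0.9000000, 0.9000000, 0.0000000, 0.8000000)
updated quaternion q' = (-0.0359, 0.0359, 0.9982, 0.0319)
p + v·dt = (-0.0400, 1.2200, -1.2560)
v' = v + a·dt = (-0.5800, 1.8360, -0.1880)

p' = (-0.0400, 1.2200, -1.2560)
q' = (-0.0359, 0.0359, 0.9982, 0.0319)
v' = (-0.5800, 1.8360, -0.1880)
ω' = (-0.7350, 0.9688, 0.9941)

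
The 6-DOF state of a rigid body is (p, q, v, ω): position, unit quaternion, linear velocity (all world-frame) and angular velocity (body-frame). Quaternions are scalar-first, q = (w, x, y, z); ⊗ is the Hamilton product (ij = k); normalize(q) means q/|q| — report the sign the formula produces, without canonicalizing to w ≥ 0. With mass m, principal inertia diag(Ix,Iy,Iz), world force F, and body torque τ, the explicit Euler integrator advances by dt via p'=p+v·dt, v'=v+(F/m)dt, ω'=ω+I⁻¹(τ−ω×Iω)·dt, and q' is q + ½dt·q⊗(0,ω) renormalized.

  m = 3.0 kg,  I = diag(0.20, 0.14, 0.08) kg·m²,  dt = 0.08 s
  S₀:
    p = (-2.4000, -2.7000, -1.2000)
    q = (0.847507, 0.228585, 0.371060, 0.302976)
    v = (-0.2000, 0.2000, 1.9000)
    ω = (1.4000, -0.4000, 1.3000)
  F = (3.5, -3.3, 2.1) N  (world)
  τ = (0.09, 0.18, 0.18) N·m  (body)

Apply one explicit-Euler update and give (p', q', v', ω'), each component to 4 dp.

linear accel F/m = (1.1667, -1.1000, 0.7000)
p' = p + v·dt = (-2.4160, -2.6840, -1.0480)
v + (F/m)dt = (-0.1067, 0.1120, 1.9560)
gyro term ω×Iω = (0.0312, 0.2184, 0.0336)
angular accel α = (0.2940, -0.2743, 1.8300)
ω' = ω + α·dt = (1.4235, -0.4219, 1.4464)
2q̇ = q⊗(0,ω) = (-0.5654638, 1.7900782, -0.2119969, 0.4908411)
q' = normalize(q + ½dt·q⊗(0,ω)) = (0.8224, 0.2993, 0.3615, 0.3216)

p' = (-2.4160, -2.6840, -1.0480)
q' = (0.8224, 0.2993, 0.3615, 0.3216)
v' = (-0.1067, 0.1120, 1.9560)
ω' = (1.4235, -0.4219, 1.4464)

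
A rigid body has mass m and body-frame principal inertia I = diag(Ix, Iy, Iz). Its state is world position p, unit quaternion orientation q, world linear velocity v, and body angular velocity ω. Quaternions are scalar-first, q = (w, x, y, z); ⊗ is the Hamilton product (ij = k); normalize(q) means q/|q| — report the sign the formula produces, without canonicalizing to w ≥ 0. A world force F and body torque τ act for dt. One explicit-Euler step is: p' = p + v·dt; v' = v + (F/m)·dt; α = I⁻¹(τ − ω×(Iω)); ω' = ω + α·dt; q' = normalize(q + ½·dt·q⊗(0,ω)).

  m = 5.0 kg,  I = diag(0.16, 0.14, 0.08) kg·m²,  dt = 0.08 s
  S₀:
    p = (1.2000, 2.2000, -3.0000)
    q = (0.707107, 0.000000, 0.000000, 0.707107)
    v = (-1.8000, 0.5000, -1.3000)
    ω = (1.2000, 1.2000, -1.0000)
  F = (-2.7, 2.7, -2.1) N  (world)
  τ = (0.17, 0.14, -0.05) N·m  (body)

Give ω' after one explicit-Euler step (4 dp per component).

ω' = (1.2490, 1.3349, -1.0212)

precession coupling ω×(Iω) = (0.0720, -0.0960, -0.0288)
α = I⁻¹(τ − ω×Iω) = (0.6125, 1.6857, -0.2650)
ω + α·dt = (1.2490, 1.3349, -1.0212)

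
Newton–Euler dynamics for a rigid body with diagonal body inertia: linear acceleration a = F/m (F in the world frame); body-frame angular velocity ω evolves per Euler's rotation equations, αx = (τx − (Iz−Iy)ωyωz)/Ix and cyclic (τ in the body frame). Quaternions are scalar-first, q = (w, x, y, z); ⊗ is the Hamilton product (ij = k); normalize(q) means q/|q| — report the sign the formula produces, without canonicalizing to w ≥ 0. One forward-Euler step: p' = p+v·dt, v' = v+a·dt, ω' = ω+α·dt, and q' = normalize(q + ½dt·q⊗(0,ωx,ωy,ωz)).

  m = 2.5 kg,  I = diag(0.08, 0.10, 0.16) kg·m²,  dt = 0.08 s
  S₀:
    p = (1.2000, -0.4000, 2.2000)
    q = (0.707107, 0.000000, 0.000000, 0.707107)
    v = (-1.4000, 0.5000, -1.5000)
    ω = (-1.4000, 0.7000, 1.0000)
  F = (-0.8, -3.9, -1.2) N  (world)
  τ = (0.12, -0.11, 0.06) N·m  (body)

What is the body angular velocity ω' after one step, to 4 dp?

ω×(Iω) gyroscopic = (0.0420, 0.1120, -0.0196)
(τ − ω×Iω)/I = (0.9750, -2.2200, 0.4975)
ω + α·dt = (-1.3220, 0.5224, 1.0398)

ω' = (-1.3220, 0.5224, 1.0398)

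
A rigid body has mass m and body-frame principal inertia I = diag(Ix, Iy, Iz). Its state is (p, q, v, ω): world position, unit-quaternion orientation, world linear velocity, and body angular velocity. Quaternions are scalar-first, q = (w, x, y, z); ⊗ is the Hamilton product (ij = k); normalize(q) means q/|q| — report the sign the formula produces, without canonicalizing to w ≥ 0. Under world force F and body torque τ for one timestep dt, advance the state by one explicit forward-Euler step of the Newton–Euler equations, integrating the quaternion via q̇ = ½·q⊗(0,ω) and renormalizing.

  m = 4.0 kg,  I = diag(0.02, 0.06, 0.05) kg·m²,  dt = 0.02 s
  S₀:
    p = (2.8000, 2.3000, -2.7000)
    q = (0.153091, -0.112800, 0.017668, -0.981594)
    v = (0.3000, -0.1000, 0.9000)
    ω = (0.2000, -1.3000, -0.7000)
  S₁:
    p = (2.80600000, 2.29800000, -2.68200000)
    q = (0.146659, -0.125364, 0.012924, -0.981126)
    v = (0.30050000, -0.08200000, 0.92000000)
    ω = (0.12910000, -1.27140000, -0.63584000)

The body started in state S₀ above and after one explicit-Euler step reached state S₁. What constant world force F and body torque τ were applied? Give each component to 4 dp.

F = (0.1000, 3.6000, 4.0000)
τ = (-0.0800, 0.0900, 0.1500)

v₁ − v₀ = (0.00050000, 0.01800000, 0.02000000)
applied force F = (0.1000, 3.6000, 4.0000)
rate change Δω = (-0.07090000, 0.02860000, 0.06416000)
τ = I·(Δω/dt) + ω₀×(Iω₀) = (-0.0800, 0.0900, 0.1500)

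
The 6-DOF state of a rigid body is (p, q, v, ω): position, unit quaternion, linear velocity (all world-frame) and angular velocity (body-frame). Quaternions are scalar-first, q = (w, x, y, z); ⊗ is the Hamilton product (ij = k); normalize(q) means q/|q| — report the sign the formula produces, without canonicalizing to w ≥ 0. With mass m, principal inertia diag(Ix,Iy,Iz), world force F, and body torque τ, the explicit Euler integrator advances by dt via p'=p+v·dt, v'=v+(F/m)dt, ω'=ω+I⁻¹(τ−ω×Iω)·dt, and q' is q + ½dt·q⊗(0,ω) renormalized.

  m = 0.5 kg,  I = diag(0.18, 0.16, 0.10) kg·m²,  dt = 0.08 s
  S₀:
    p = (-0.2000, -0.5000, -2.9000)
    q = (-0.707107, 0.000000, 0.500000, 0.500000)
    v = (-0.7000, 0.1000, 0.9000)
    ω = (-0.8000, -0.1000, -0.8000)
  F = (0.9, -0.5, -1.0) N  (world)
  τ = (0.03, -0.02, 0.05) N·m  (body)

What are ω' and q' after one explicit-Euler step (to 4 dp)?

ω' = (-0.7845, -0.1356, -0.7587)
q' = (-0.6884, 0.0086, 0.4863, 0.5381)

gyro term ω×Iω = (-0.0048, 0.0512, -0.0016)
(τ − ω×Iω)/I = (0.1933, -0.4450, 0.5160)
ω + α·dt = (-0.7845, -0.1356, -0.7587)
2q̇ = q⊗(0,ω) = (0.4500000, 0.2156856, -0.3292893, 0.9656856)
q' = normalize(q + ½dt·q⊗(0,ω)) = (-0.6884, 0.0086, 0.4863, 0.5381)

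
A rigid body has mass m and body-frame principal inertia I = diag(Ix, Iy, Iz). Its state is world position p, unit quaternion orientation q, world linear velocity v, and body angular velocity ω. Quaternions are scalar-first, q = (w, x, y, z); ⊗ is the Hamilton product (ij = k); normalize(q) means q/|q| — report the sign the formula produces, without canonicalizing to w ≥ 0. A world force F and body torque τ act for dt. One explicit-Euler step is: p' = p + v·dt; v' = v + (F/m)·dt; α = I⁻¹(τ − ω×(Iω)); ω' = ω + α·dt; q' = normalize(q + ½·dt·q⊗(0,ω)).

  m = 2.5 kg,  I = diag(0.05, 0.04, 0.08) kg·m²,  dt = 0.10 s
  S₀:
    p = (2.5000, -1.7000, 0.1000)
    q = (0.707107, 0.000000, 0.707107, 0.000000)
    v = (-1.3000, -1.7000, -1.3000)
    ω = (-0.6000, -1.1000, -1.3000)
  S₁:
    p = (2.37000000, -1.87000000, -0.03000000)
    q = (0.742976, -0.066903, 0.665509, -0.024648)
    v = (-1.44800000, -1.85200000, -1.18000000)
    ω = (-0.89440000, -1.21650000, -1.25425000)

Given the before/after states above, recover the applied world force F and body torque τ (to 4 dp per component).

F = (-3.7000, -3.8000, 3.0000)
τ = (-0.0900, -0.0700, 0.0300)

velocity change Δv = (-0.14800000, -0.15200000, 0.12000000)
m·(v₁−v₀)/dt = (-3.7000, -3.8000, 3.0000)
Δω = ω₁−ω₀ = (-0.29440000, -0.11650000, 0.04575000)
ω₀×(Iω₀) = (0.0572, -0.0234, -0.0066)
applied torque τ = (-0.0900, -0.0700, 0.0300)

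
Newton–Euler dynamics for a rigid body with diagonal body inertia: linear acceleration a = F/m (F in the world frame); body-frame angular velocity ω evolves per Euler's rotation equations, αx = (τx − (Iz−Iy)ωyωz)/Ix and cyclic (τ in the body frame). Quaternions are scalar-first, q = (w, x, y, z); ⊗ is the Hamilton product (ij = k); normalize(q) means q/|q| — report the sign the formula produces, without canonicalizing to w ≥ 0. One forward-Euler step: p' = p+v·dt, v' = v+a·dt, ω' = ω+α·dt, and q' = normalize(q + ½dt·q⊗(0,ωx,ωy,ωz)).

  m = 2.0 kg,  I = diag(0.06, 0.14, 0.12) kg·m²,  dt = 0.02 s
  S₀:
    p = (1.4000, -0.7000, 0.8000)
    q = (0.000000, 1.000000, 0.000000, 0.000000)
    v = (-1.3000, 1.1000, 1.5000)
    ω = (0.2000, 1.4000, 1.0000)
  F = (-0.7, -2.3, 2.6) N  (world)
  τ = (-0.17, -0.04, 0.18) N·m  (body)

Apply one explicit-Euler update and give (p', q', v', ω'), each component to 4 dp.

p' = (1.3740, -0.6780, 0.8300)
q' = (-0.0020, 0.9999, -0.0100, 0.0140)
v' = (-1.3070, 1.0770, 1.5260)
ω' = (0.1527, 1.3960, 1.0263)

linear accel F/m = (-0.3500, -1.1500, 1.3000)
new position p' = (1.3740, -0.6780, 0.8300)
new velocity v' = (-1.3070, 1.0770, 1.5260)
ω×(Iω) gyroscopic = (-0.0280, -0.0120, 0.0224)
α = I⁻¹(τ − ω×Iω) = (-2.3667, -0.2000, 1.3133)
new body rate ω' = (0.1527, 1.3960, 1.0263)
2q̇ = q⊗(0,ω) = (-0.2000000, 0.0000000, -1.0000000, 1.4000000)
updated quaternion q' = (-0.0020, 0.9999, -0.0100, 0.0140)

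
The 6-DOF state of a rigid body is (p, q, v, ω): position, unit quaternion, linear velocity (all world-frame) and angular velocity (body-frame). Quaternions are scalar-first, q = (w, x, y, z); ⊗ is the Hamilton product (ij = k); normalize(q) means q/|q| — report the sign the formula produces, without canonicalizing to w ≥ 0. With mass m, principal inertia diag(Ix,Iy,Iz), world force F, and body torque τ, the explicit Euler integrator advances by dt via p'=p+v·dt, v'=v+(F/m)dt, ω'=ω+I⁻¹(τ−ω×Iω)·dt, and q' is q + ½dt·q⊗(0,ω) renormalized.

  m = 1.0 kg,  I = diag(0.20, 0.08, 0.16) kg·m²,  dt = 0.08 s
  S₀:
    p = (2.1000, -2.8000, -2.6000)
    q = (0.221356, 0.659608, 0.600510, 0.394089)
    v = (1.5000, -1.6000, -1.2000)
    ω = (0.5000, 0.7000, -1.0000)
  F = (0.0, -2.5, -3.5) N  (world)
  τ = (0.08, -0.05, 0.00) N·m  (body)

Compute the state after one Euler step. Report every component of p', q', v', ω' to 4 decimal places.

p' = (2.2200, -2.9280, -2.6960)
q' = (0.2068, 0.6281, 0.6401, 0.3911)
v' = (1.5000, -1.8000, -1.4800)
ω' = (0.5544, 0.6700, -0.9790)

linear accel F/m = (0.0000, -2.5000, -3.5000)
new position p' = (2.2200, -2.9280, -2.6960)
v + (F/m)dt = (1.5000, -1.8000, -1.4800)
(τ − ω×Iω)/I = (0.6800, -0.3750, 0.2625)
ω' = ω + α·dt = (0.5544, 0.6700, -0.9790)
2q̇ = q⊗(0,ω) = (-0.3560720, -0.7656943, 1.0116017, -0.0598854)
q' = normalize(q + ½dt·q⊗(0,ω)) = (0.2068, 0.6281, 0.6401, 0.3911)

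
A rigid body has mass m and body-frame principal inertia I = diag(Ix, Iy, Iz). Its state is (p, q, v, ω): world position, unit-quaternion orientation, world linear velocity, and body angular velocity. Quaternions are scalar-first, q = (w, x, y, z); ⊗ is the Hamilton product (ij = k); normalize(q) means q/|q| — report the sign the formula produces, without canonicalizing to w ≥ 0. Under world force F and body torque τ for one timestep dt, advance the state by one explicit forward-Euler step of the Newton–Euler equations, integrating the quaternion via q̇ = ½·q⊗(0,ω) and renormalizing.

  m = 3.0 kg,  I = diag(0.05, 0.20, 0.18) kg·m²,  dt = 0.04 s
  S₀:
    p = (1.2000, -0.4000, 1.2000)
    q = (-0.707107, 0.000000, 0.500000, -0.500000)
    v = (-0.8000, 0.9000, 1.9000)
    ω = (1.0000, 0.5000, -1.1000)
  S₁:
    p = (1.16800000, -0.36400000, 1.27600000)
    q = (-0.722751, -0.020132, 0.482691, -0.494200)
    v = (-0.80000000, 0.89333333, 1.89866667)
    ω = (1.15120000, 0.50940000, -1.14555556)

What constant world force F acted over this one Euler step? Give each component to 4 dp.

Δv = v₁−v₀ = (0.00000000, -0.00666667, -0.00133333)
F = m·Δv/dt = (0.0000, -0.5000, -0.1000)

F = (0.0000, -0.5000, -0.1000)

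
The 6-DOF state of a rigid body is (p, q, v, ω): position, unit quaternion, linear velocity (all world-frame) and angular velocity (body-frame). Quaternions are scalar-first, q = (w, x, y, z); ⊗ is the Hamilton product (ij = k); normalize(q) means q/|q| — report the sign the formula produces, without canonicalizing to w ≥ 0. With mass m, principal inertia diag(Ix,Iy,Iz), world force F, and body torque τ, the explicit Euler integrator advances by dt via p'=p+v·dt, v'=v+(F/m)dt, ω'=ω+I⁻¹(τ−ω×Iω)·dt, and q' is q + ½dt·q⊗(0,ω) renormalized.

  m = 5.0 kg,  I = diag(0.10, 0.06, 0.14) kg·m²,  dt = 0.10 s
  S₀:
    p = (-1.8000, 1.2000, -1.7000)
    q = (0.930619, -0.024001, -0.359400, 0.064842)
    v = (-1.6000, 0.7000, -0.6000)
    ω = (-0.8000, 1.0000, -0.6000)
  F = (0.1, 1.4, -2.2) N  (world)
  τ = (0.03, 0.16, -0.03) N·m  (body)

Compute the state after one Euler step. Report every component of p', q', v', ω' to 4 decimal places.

p' = (-1.9600, 1.2700, -1.7600)
q' = (0.9472, -0.0536, -0.3154, 0.0213)
v' = (-1.5980, 0.7280, -0.6440)
ω' = (-0.7220, 1.2987, -0.6443)

new position p' = (-1.9600, 1.2700, -1.7600)
v' = v + a·dt = (-1.5980, 0.7280, -0.6440)
ω×(Iω) gyroscopic = (-0.0480, -0.0192, 0.0320)
α = I⁻¹(τ − ω×Iω) = (0.7800, 2.9867, -0.4429)
new body rate ω' = (-0.7220, 1.2987, -0.6443)
2q̇ = q⊗(0,ω) = (0.3791044, -0.5936972, 0.8643448, -0.8698924)
q' = normalize(q + ½dt·q⊗(0,ω)) = (0.9472, -0.0536, -0.3154, 0.0213)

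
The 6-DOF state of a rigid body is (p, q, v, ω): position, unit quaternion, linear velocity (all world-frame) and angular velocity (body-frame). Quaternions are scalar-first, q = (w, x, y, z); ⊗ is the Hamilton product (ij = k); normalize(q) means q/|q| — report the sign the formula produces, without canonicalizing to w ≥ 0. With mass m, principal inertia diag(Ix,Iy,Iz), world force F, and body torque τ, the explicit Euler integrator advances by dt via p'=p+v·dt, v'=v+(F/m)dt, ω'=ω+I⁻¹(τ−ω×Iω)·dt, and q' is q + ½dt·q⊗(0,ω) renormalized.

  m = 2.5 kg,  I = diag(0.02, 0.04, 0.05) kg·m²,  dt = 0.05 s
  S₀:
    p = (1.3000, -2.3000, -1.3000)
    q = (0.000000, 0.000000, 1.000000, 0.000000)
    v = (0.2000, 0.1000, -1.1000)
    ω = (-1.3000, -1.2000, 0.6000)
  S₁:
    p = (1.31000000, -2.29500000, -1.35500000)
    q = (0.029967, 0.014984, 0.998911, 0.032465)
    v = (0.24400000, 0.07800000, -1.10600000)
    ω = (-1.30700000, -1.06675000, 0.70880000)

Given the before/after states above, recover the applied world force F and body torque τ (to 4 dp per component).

ω₁ − ω₀ = (-0.00700000, 0.13325000, 0.10880000)
applied torque τ = (-0.0100, 0.1300, 0.1400)
v₁ − v₀ = (0.04400000, -0.02200000, -0.00600000)
applied force F = (2.2000, -1.1000, -0.3000)

F = (2.2000, -1.1000, -0.3000)
τ = (-0.0100, 0.1300, 0.1400)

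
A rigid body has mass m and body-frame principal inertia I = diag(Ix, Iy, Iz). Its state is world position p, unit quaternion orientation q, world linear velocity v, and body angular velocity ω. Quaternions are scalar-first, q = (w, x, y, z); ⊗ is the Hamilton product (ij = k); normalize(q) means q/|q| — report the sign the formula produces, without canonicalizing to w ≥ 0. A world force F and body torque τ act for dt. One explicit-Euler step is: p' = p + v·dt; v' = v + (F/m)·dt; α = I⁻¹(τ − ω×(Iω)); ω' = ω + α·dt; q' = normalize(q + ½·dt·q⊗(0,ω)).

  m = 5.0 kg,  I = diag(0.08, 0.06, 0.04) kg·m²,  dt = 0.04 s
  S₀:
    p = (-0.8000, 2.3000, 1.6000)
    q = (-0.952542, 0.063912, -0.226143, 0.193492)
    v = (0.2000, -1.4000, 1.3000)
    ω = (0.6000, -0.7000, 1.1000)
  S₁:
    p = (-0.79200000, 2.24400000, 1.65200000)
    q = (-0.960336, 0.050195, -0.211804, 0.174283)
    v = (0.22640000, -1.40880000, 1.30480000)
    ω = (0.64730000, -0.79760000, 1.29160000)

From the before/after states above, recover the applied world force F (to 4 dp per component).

F = (3.3000, -1.1000, 0.6000)

v₁ − v₀ = (0.02640000, -0.00880000, 0.00480000)
F = m·Δv/dt = (3.3000, -1.1000, 0.6000)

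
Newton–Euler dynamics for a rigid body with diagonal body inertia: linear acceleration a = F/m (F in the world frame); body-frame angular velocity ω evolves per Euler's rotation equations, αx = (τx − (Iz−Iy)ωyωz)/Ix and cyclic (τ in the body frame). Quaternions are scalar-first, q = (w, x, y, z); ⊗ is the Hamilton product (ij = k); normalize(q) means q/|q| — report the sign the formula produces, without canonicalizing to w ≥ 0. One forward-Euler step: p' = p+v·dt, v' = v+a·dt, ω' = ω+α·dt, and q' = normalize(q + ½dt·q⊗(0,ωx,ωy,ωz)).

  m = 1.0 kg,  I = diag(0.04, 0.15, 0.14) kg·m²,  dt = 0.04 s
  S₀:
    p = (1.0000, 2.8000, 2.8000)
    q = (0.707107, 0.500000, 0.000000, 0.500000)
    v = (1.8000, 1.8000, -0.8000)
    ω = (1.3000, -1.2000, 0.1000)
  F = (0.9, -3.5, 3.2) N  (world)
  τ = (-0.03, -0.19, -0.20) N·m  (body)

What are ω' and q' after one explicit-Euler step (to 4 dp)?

(τ − ω×Iω)/I = (-0.7800, -1.1800, -0.2029)
ω + α·dt = (1.2688, -1.2472, 0.0919)
2q̇ = q⊗(0,ω) = (-0.7000000, 1.5192391, -0.2485284, -0.5292893)
q' = normalize(q + ½dt·q⊗(0,ω)) = (0.6927, 0.5301, -0.0050, 0.4891)

ω' = (1.2688, -1.2472, 0.0919)
q' = (0.6927, 0.5301, -0.0050, 0.4891)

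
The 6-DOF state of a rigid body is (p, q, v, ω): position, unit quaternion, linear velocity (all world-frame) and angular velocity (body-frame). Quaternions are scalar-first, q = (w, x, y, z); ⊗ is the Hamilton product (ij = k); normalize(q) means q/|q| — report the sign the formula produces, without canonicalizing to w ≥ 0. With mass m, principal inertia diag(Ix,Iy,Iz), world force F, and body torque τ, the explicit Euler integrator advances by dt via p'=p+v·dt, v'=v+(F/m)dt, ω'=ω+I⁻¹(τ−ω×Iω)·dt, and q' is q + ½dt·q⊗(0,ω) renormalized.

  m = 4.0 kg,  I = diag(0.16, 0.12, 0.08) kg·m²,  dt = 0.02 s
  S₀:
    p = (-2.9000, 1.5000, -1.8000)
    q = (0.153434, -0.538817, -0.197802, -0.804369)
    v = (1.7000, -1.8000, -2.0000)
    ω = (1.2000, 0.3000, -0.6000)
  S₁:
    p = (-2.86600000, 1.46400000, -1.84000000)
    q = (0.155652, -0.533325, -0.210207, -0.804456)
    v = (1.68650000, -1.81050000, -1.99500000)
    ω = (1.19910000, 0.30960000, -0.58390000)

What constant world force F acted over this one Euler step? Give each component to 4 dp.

velocity change Δv = (-0.01350000, -0.01050000, 0.00500000)
applied force F = (-2.7000, -2.1000, 1.0000)

F = (-2.7000, -2.1000, 1.0000)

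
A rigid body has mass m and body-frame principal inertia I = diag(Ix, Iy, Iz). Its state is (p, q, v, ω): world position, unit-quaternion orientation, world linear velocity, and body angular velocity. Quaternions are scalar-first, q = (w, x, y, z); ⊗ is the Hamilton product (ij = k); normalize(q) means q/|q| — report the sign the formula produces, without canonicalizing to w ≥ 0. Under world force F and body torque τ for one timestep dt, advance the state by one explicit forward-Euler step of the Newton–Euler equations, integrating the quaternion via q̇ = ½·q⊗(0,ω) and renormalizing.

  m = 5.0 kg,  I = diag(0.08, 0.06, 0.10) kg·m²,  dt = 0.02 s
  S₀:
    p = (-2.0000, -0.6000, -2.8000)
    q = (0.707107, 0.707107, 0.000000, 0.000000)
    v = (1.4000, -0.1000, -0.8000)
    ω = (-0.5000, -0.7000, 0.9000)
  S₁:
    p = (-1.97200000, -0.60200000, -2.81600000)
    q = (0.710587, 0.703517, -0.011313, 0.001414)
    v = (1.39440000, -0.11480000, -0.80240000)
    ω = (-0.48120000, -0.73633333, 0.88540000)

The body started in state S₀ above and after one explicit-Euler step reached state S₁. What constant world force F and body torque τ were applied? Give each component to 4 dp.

F = (-1.4000, -3.7000, -0.6000)
τ = (0.0500, -0.1000, -0.0800)

ω₁ − ω₀ = (0.01880000, -0.03633333, -0.01460000)
applied torque τ = (0.0500, -0.1000, -0.0800)
v₁ − v₀ = (-0.00560000, -0.01480000, -0.00240000)
applied force F = (-1.4000, -3.7000, -0.6000)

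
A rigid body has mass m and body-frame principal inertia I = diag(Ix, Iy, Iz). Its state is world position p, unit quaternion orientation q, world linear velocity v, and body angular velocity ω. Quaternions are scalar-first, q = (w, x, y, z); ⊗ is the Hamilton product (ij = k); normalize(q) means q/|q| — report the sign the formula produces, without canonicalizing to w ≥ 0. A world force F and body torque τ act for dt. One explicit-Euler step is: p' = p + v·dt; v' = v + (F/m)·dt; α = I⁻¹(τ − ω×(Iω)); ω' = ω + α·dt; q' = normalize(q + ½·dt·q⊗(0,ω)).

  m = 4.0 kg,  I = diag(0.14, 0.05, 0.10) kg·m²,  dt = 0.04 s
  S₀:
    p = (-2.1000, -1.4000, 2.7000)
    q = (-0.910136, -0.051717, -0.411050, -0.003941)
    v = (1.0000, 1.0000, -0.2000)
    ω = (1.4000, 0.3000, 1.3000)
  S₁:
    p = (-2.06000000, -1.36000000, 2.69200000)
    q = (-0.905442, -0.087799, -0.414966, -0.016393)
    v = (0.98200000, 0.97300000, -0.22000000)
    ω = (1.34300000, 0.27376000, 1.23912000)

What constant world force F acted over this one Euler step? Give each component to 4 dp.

v₁ − v₀ = (-0.01800000, -0.02700000, -0.02000000)
applied force F = (-1.8000, -2.7000, -2.0000)

F = (-1.8000, -2.7000, -2.0000)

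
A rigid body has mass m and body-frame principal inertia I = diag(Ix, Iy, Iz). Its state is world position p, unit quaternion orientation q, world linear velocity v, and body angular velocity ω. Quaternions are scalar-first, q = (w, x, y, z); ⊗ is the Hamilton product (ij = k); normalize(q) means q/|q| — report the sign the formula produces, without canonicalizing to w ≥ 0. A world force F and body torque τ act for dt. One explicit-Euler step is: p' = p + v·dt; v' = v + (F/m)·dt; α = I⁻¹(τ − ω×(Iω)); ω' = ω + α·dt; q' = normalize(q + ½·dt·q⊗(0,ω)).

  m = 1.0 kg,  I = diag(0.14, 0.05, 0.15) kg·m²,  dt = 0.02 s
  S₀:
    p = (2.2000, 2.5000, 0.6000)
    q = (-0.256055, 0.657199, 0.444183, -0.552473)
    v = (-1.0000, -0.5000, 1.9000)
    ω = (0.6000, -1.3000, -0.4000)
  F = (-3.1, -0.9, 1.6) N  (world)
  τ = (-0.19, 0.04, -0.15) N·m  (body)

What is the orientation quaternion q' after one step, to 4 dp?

q' = (-0.2564, 0.6466, 0.4468, -0.5626)

Hamilton product q⊗(0,ω) = (-0.0378707, -1.0495211, 0.2642673, -1.0184465)
q' = normalize(q + ½dt·q⊗(0,ω)) = (-0.2564, 0.6466, 0.4468, -0.5626)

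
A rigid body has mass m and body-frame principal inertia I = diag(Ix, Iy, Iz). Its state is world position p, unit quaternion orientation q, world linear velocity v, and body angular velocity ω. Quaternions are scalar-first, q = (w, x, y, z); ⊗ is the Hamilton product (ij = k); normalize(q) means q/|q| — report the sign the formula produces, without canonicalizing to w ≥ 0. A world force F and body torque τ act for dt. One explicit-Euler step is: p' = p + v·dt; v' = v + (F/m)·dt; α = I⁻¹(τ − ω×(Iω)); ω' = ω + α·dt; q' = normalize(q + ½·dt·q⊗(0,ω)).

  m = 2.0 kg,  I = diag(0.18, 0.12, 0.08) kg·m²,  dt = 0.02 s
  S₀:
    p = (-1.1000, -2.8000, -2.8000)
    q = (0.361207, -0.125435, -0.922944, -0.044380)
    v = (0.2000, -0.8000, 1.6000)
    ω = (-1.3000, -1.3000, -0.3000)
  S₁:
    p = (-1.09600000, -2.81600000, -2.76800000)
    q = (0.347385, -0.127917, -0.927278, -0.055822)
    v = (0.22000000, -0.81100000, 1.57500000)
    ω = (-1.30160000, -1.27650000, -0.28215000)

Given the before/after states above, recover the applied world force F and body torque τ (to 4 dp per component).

F = (2.0000, -1.1000, -2.5000)
τ = (-0.0300, 0.1800, -0.0300)

rate change Δω = (-0.00160000, 0.02350000, 0.01785000)
gyro term ω₀×Iω₀ = (-0.0156, 0.0390, -0.1014)
applied torque τ = (-0.0300, 0.1800, -0.0300)
Δv = v₁−v₀ = (0.02000000, -0.01100000, -0.02500000)
F = m·Δv/dt = (2.0000, -1.1000, -2.5000)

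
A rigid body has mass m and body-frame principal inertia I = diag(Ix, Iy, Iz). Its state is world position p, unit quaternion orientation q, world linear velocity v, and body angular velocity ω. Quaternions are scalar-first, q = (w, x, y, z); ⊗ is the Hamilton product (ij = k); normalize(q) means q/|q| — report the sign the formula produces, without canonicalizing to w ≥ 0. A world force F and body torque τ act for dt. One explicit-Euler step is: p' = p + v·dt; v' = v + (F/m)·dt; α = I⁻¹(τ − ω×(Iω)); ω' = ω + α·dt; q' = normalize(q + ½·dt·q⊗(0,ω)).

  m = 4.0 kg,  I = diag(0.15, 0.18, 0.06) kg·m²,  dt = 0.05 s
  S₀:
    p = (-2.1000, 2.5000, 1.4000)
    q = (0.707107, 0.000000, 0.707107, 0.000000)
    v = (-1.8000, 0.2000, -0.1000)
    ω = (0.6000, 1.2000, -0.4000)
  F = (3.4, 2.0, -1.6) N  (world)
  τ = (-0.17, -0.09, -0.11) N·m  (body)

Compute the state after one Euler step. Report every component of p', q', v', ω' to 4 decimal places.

a = (0.8500, 0.5000, -0.4000)
p' = p + v·dt = (-2.1900, 2.5100, 1.3950)
new velocity v' = (-1.7575, 0.2250, -0.1200)
α = I⁻¹(τ − ω×Iω) = (-1.5173, -0.3800, -2.1933)
ω' = ω + α·dt = (0.5241, 1.1810, -0.5097)
q⊗(0,ω) = (-0.8485284, 0.1414214, 0.8485284, -0.7071070)
q + ½dt·q⊗(0,ω), renormalized = (0.6855, 0.0035, 0.7279, -0.0177)

p' = (-2.1900, 2.5100, 1.3950)
q' = (0.6855, 0.0035, 0.7279, -0.0177)
v' = (-1.7575, 0.2250, -0.1200)
ω' = (0.5241, 1.1810, -0.5097)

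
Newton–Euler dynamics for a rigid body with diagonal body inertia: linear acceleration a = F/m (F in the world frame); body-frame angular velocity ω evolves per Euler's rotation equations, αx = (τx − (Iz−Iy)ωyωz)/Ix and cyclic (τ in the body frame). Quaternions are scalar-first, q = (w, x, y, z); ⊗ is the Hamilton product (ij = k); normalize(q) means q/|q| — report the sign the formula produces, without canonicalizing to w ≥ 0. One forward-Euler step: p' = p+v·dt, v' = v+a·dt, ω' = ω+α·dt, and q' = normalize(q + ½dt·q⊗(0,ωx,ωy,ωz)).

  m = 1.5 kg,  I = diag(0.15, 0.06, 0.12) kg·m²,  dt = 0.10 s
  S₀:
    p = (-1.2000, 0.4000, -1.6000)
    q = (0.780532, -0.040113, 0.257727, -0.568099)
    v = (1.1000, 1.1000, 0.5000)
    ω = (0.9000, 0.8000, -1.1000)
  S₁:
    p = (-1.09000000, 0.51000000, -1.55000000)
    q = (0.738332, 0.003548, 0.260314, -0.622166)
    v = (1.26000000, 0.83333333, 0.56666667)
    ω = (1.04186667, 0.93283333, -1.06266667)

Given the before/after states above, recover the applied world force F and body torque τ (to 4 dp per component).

F = (2.4000, -4.0000, 1.0000)
τ = (0.1600, 0.0500, -0.0200)

ω₁ − ω₀ = (0.14186667, 0.13283333, 0.03733333)
τ = I·(Δω/dt) + ω₀×(Iω₀) = (0.1600, 0.0500, -0.0200)
velocity change Δv = (0.16000000, -0.26666667, 0.06666667)
F = m·Δv/dt = (2.4000, -4.0000, 1.0000)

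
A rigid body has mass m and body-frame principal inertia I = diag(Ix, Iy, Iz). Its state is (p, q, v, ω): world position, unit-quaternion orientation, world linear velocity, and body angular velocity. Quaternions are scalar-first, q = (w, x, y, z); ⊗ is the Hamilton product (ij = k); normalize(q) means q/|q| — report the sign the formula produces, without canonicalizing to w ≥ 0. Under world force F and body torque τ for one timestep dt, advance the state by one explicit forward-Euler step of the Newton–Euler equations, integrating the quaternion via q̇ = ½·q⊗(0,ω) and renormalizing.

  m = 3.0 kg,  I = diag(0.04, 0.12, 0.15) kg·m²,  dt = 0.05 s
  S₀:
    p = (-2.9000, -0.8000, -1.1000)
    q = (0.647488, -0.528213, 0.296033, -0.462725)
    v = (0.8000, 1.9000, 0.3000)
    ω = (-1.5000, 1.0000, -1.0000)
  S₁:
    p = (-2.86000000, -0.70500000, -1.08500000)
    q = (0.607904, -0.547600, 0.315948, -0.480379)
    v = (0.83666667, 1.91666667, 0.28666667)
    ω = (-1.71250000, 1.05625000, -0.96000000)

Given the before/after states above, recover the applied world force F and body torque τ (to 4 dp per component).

F = (2.2000, 1.0000, -0.8000)
τ = (-0.2000, -0.0300, 0.0000)

ω₁ − ω₀ = (-0.21250000, 0.05625000, 0.04000000)
gyro term ω₀×Iω₀ = (-0.0300, -0.1650, -0.1200)
I·α + gyro = (-0.2000, -0.0300, 0.0000)
velocity change Δv = (0.03666667, 0.01666667, -0.01333333)
F = m·Δv/dt = (2.2000, 1.0000, -0.8000)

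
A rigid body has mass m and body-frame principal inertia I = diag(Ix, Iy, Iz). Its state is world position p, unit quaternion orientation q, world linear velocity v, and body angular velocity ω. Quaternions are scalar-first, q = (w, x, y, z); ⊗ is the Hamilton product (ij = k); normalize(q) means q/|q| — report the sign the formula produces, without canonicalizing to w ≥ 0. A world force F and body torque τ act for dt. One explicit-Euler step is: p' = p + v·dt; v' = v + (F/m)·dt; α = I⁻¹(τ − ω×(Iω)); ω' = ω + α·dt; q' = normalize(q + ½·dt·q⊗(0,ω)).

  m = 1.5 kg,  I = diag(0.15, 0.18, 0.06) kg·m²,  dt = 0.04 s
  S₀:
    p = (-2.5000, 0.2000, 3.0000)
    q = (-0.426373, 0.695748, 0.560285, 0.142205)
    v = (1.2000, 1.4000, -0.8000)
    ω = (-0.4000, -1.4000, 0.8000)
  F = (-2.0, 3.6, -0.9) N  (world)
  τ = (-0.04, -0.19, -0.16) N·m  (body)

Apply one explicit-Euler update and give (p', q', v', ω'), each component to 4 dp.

p' = p + v·dt = (-2.4520, 0.2560, 2.9680)
v' = v + a·dt = (1.1467, 1.4960, -0.8240)
α = I⁻¹(τ − ω×Iω) = (-1.1627, -0.8956, -2.9467)
ω' = ω + α·dt = (-0.4465, -1.4358, 0.6821)
Hamilton product q⊗(0,ω) = (0.9489342, 0.8178642, -0.0165582, -1.0910316)
q' = normalize(q + ½dt·q⊗(0,ω)) = (-0.4072, 0.7117, 0.5596, 0.1203)

p' = (-2.4520, 0.2560, 2.9680)
q' = (-0.4072, 0.7117, 0.5596, 0.1203)
v' = (1.1467, 1.4960, -0.8240)
ω' = (-0.4465, -1.4358, 0.6821)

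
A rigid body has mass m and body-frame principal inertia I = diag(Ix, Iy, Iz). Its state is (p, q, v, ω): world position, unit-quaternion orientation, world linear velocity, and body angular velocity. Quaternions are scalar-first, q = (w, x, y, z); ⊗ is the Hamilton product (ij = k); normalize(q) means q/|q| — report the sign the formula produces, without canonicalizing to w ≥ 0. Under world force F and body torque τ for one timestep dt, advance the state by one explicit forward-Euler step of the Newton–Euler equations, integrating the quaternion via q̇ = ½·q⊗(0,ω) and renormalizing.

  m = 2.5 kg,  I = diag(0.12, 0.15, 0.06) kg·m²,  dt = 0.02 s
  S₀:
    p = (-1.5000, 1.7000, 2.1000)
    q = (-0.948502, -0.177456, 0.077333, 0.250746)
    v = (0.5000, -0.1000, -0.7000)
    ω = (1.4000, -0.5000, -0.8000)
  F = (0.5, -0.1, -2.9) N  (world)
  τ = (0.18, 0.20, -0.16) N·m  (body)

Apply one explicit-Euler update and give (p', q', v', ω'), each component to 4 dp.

a = F/m = (0.2000, -0.0400, -1.1600)
p + v·dt = (-1.4900, 1.6980, 2.0860)
v + (F/m)dt = (0.5040, -0.1008, -0.7232)
ω×(Iω) gyroscopic = (-0.0360, -0.0672, -0.0210)
(τ − ω×Iω)/I = (1.8000, 1.7813, -2.3167)
ω + α·dt = (1.4360, -0.4644, -0.8463)
2q̇ = q⊗(0,ω) = (0.4877017, -1.2643962, 0.6833306, 0.7392634)
q + ½dt·q⊗(0,ω), renormalized = (-0.9435, -0.1901, 0.0842, 0.2581)

p' = (-1.4900, 1.6980, 2.0860)
q' = (-0.9435, -0.1901, 0.0842, 0.2581)
v' = (0.5040, -0.1008, -0.7232)
ω' = (1.4360, -0.4644, -0.8463)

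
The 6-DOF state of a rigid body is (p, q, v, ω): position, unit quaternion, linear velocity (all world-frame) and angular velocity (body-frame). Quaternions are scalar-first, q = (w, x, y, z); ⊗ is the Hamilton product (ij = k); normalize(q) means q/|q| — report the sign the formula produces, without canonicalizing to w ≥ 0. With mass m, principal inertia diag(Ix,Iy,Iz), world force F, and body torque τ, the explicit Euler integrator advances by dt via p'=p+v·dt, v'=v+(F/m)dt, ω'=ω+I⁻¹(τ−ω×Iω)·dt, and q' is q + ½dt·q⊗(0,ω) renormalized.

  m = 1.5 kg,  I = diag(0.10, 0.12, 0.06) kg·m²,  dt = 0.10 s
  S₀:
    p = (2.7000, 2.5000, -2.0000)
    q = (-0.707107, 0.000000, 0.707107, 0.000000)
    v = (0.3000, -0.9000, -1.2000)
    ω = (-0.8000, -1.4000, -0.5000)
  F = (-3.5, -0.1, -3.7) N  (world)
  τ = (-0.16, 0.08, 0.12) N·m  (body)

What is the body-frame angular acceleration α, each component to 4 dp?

α = (-1.1800, 0.5333, 1.6267)

gyro term ω×Iω = (-0.0420, 0.0160, 0.0224)
angular accel α = (-1.1800, 0.5333, 1.6267)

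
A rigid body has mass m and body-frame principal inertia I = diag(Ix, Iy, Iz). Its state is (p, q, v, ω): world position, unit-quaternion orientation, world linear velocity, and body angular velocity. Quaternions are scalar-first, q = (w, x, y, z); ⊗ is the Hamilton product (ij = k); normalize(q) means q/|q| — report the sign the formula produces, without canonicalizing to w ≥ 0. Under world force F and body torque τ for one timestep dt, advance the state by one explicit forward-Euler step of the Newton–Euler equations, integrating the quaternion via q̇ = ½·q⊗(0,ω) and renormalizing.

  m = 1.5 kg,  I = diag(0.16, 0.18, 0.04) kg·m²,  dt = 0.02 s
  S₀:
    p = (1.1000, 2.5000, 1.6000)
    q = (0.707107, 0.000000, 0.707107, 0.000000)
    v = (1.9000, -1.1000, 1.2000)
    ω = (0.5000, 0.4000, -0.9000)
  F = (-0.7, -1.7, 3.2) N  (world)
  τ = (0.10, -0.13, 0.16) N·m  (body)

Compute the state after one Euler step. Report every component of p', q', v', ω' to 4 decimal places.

precession coupling ω×(Iω) = (0.0504, -0.0540, 0.0040)
(τ − ω×Iω)/I = (0.3100, -0.4222, 3.9000)
new body rate ω' = (0.5062, 0.3916, -0.8220)
Hamilton product q⊗(0,ω) = (-0.2828428, -0.2828428, 0.2828428, -0.9899498)
q' = normalize(q + ½dt·q⊗(0,ω)) = (0.7042, -0.0028, 0.7099, -0.0099)
linear accel F/m = (-0.4667, -1.1333, 2.1333)
p + v·dt = (1.1380, 2.4780, 1.6240)
v' = v + a·dt = (1.8907, -1.1227, 1.2427)

p' = (1.1380, 2.4780, 1.6240)
q' = (0.7042, -0.0028, 0.7099, -0.0099)
v' = (1.8907, -1.1227, 1.2427)
ω' = (0.5062, 0.3916, -0.8220)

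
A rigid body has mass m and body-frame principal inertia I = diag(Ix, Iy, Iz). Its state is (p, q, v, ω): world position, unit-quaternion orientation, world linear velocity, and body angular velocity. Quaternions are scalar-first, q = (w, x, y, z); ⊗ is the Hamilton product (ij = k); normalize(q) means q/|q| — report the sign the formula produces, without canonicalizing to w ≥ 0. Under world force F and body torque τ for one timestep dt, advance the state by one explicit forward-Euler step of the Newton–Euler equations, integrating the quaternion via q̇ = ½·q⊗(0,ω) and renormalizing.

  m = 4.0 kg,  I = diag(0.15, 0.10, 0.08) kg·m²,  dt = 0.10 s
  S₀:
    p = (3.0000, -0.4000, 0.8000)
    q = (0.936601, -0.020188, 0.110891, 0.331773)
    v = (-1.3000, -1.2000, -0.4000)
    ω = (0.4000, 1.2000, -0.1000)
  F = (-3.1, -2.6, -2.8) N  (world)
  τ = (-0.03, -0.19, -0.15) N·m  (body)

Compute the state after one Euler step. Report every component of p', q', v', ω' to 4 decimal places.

α = I⁻¹(τ − ω×Iω) = (-0.2160, -1.8720, -1.5750)
new body rate ω' = (0.3784, 1.0128, -0.2575)
q⊗(0,ω) = (-0.0918167, -0.0345763, 1.2546116, -0.1622421)
updated quaternion q' = (0.9301, -0.0219, 0.1733, 0.3230)
linear accel F/m = (-0.7750, -0.6500, -0.7000)
new position p' = (2.8700, -0.5200, 0.7600)
v + (F/m)dt = (-1.3775, -1.2650, -0.4700)

p' = (2.8700, -0.5200, 0.7600)
q' = (0.9301, -0.0219, 0.1733, 0.3230)
v' = (-1.3775, -1.2650, -0.4700)
ω' = (0.3784, 1.0128, -0.2575)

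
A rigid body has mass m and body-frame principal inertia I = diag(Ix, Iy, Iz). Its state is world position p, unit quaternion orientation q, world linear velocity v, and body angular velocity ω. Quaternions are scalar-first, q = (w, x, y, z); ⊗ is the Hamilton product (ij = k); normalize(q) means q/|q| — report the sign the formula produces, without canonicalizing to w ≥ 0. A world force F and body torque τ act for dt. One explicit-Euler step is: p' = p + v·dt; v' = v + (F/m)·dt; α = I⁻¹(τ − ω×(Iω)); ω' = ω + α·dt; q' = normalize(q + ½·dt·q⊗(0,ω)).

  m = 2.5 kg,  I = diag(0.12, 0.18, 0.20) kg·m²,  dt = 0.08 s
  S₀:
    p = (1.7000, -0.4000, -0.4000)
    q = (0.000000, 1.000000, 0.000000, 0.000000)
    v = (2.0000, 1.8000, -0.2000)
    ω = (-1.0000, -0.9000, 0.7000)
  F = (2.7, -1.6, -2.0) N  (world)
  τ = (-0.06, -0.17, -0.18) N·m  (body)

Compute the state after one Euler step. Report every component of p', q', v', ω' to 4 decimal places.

p' = (1.8600, -0.2560, -0.4160)
q' = (0.0399, 0.9982, -0.0279, -0.0359)
v' = (2.0864, 1.7488, -0.2640)
ω' = (-1.0316, -1.0004, 0.6064)

a = F/m = (1.0800, -0.6400, -0.8000)
new position p' = (1.8600, -0.2560, -0.4160)
v' = v + a·dt = (2.0864, 1.7488, -0.2640)
(τ − ω×Iω)/I = (-0.3950, -1.2556, -1.1700)
ω' = ω + α·dt = (-1.0316, -1.0004, 0.6064)
q⊗(0,ω) = (1.0000000, 0.0000000, -0.7000000, -0.9000000)
q + ½dt·q⊗(0,ω), renormalized = (0.0399, 0.9982, -0.0279, -0.0359)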